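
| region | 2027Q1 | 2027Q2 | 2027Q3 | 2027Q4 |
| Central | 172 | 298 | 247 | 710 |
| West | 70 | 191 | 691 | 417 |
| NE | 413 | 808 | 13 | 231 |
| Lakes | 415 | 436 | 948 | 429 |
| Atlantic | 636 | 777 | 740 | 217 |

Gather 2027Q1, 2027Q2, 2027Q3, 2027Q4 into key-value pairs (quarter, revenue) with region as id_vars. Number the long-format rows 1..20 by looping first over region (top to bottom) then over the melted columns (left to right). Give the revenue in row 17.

20 rows total (5 × 4). Row 17: index ⌊(17-1)/4⌋ = 4 into region → Atlantic; (17-1) mod 4 = 0 into the melted columns → 2027Q1.
So row 17 is (Atlantic, 2027Q1, 636); revenue = 636.

636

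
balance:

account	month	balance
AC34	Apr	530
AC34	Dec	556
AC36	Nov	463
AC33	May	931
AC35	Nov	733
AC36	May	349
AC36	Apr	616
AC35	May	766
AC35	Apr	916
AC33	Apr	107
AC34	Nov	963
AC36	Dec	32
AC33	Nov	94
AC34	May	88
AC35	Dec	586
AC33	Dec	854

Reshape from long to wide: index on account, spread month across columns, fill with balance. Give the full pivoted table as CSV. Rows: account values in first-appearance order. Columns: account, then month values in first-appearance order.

Columns: account plus the 4 distinct month values (Apr, Dec, Nov, May).
For example, row AC34 column Apr takes balance=530 from the long row (AC34, Apr).

account,Apr,Dec,Nov,May
AC34,530,556,963,88
AC36,616,32,463,349
AC33,107,854,94,931
AC35,916,586,733,766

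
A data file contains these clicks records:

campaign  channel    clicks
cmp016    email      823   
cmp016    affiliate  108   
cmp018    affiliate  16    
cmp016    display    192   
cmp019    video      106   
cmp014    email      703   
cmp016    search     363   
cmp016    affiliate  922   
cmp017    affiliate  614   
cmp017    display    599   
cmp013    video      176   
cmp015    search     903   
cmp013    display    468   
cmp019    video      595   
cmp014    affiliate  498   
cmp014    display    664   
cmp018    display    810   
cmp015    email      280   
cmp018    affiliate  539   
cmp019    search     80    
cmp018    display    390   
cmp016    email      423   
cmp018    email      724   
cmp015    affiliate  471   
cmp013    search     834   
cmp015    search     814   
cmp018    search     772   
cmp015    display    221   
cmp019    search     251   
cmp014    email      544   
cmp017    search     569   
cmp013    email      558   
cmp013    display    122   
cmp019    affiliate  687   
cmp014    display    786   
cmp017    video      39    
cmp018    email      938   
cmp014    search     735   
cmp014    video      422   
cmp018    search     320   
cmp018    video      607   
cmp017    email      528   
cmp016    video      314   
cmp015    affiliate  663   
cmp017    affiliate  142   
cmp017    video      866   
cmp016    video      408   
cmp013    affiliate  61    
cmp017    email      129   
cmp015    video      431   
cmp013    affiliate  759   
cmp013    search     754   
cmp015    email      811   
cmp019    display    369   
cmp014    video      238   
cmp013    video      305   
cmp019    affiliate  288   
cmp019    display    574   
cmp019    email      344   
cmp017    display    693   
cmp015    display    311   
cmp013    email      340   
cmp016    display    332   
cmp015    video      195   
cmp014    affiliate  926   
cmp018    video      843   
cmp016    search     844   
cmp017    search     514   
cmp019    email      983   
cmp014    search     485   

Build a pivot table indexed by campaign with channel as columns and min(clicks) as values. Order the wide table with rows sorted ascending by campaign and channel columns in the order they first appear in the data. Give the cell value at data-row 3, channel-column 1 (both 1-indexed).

With rows sorted ascending by campaign, row 3 is campaign=cmp015. channel columns in first-appearance order: email, affiliate, display, video, search; column 1 is email.
Long rows with campaign=cmp015, channel=email: min(280, 811) = 280.

280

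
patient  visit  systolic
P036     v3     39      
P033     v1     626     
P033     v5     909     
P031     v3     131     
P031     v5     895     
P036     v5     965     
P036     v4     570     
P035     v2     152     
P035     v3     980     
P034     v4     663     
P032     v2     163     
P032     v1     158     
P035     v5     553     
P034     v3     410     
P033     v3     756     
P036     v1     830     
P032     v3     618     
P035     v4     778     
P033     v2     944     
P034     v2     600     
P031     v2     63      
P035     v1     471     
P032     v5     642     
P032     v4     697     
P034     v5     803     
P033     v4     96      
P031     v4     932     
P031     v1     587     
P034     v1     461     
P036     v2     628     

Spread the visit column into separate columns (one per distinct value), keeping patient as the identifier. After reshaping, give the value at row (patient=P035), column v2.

Wide layout: rows indexed by patient, columns are the 5 distinct visit values (v3, v1, v5, v4, v2).
Cell (patient=P035, visit=v2) draws from the long row where patient=P035 and visit=v2, which has systolic=152.

152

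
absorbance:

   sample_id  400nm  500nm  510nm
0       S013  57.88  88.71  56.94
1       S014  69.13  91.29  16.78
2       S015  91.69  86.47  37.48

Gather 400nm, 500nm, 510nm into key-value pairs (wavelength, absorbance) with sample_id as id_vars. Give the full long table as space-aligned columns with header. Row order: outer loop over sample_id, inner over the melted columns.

Each (sample_id, column) pair becomes one row: 3 × 3 = 9 rows.
For example, (S013, 400nm) → absorbance=57.88.

sample_id  wavelength  absorbance
S013       400nm       57.88     
S013       500nm       88.71     
S013       510nm       56.94     
S014       400nm       69.13     
S014       500nm       91.29     
S014       510nm       16.78     
S015       400nm       91.69     
S015       500nm       86.47     
S015       510nm       37.48     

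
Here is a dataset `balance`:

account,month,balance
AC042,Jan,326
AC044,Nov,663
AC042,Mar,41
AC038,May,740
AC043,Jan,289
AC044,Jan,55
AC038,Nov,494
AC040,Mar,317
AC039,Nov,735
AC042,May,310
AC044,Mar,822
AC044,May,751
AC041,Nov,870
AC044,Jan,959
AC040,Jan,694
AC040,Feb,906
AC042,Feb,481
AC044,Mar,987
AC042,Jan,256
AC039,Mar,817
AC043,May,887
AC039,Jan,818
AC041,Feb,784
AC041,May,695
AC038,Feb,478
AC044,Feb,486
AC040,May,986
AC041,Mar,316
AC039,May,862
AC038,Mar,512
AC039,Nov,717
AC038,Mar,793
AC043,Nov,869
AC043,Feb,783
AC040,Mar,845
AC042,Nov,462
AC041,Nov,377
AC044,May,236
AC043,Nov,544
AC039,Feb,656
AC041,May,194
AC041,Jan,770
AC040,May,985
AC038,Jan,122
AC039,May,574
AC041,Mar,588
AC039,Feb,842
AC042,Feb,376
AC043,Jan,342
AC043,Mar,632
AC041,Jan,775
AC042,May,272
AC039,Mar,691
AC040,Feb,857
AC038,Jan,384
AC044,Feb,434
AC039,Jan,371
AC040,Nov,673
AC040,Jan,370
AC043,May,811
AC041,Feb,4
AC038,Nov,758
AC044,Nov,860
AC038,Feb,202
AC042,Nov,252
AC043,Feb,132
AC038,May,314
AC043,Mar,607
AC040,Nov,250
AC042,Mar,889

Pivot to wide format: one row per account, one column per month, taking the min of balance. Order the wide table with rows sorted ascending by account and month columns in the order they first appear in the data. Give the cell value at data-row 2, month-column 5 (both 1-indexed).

With rows sorted ascending by account, row 2 is account=AC039. month columns in first-appearance order: Jan, Nov, Mar, May, Feb; column 5 is Feb.
Long rows with account=AC039, month=Feb: min(656, 842) = 656.

656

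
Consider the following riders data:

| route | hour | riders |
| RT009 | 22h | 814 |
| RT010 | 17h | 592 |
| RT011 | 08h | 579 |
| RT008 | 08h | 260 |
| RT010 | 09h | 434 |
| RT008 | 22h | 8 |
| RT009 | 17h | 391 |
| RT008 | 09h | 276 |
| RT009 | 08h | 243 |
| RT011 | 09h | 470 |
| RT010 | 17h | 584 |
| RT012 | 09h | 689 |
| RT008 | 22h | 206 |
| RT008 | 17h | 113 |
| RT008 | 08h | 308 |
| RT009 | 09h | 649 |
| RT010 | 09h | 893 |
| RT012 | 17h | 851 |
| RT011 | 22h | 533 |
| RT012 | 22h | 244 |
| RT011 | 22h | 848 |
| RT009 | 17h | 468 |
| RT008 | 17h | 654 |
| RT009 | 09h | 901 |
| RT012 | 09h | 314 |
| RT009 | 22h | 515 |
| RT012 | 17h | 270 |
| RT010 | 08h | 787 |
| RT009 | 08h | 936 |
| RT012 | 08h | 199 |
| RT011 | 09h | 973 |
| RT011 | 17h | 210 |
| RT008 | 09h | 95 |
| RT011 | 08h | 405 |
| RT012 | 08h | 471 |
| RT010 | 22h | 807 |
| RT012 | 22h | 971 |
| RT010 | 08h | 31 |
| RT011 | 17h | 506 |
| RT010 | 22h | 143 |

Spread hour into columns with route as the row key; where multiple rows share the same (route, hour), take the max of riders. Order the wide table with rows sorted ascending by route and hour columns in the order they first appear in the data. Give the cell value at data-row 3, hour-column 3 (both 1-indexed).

With rows sorted ascending by route, row 3 is route=RT010. hour columns in first-appearance order: 22h, 17h, 08h, 09h; column 3 is 08h.
Long rows with route=RT010, hour=08h: max(787, 31) = 787.

787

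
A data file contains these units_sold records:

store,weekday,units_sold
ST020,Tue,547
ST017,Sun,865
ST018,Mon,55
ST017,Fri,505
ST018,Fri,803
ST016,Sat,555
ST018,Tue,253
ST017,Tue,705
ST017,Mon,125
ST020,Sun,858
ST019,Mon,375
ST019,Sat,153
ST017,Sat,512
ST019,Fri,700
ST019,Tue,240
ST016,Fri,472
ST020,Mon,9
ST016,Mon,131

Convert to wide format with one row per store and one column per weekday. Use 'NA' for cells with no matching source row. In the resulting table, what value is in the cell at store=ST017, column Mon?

The long row with store=ST017, weekday=Mon has units_sold=125.

125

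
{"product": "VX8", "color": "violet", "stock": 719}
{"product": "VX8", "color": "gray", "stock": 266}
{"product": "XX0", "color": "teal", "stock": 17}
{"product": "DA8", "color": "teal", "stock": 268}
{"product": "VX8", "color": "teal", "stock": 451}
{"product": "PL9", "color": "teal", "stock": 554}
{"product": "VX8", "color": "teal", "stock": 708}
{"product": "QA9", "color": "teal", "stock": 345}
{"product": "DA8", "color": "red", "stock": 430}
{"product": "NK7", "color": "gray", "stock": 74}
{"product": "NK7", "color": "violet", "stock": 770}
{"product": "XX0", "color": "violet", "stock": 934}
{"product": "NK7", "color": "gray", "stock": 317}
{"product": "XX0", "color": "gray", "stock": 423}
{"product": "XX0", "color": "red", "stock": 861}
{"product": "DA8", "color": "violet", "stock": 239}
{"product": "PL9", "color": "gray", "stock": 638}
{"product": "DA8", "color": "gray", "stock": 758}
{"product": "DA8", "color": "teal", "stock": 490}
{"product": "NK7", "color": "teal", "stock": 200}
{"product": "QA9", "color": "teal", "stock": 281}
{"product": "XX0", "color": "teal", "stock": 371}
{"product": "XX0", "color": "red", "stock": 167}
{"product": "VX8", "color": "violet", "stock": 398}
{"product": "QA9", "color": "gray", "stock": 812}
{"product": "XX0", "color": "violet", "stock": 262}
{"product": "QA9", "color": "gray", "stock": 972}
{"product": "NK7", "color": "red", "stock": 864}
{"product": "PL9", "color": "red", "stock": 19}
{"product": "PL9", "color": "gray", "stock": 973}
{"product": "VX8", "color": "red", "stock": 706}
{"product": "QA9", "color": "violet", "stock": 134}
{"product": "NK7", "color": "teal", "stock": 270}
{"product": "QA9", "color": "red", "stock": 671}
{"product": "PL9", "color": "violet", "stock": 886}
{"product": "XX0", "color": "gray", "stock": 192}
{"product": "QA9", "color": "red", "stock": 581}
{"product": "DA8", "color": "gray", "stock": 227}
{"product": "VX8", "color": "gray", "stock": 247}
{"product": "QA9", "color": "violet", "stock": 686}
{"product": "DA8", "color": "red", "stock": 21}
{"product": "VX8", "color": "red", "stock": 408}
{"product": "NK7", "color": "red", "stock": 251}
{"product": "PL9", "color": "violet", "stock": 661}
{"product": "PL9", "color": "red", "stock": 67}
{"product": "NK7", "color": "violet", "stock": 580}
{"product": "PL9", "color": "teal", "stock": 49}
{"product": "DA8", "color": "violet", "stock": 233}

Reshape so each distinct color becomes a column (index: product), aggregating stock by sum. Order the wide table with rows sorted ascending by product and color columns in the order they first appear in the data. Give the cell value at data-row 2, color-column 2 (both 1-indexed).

With rows sorted ascending by product, row 2 is product=NK7. color columns in first-appearance order: violet, gray, teal, red; column 2 is gray.
Long rows with product=NK7, color=gray: 74 + 317 = 391.

391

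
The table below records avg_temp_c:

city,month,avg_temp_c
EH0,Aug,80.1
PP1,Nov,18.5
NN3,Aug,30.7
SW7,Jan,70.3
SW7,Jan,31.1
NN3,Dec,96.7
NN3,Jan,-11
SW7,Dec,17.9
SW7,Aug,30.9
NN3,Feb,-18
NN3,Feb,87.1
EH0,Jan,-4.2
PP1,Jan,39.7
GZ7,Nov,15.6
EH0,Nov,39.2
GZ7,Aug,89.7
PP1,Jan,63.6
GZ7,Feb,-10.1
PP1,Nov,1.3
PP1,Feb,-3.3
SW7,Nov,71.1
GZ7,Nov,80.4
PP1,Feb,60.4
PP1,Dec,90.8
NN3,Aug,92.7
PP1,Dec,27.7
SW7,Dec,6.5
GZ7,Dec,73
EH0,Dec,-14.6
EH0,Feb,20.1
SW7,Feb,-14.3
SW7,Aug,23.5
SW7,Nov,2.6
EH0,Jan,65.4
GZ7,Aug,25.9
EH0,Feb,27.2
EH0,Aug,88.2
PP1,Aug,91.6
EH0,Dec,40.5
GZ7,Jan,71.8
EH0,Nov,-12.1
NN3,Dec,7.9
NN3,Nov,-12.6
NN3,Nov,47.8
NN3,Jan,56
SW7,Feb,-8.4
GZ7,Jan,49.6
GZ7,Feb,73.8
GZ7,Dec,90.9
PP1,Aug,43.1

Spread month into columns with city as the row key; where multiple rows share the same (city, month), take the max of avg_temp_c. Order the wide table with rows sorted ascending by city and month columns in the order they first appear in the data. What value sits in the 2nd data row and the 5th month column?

73.8

With rows sorted ascending by city, row 2 is city=GZ7. month columns in first-appearance order: Aug, Nov, Jan, Dec, Feb; column 5 is Feb.
Long rows with city=GZ7, month=Feb: max(-10.1, 73.8) = 73.8.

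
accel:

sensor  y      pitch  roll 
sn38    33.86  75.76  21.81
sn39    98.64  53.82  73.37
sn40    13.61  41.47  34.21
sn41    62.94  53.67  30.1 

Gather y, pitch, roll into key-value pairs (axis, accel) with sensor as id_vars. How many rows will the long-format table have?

4 sensor values × 3 melted columns = 12 rows.

12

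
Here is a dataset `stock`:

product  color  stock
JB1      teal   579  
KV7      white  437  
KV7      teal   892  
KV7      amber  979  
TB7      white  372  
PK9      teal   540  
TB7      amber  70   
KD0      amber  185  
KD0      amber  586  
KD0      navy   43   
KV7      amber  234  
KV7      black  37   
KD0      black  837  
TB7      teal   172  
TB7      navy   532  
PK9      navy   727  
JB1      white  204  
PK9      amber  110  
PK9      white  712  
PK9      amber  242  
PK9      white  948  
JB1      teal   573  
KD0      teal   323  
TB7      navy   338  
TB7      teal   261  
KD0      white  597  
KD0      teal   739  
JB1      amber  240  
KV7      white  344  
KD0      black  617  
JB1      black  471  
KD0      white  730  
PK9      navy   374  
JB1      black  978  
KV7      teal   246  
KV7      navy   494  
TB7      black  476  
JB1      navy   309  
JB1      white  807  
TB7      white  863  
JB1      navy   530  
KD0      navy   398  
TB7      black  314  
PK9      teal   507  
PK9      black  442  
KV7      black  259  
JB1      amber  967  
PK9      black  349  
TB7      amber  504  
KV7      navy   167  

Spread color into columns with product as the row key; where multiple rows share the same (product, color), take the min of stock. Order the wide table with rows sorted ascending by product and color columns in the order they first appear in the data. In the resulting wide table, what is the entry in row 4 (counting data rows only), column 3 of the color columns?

With rows sorted ascending by product, row 4 is product=PK9. color columns in first-appearance order: teal, white, amber, navy, black; column 3 is amber.
Long rows with product=PK9, color=amber: min(110, 242) = 110.

110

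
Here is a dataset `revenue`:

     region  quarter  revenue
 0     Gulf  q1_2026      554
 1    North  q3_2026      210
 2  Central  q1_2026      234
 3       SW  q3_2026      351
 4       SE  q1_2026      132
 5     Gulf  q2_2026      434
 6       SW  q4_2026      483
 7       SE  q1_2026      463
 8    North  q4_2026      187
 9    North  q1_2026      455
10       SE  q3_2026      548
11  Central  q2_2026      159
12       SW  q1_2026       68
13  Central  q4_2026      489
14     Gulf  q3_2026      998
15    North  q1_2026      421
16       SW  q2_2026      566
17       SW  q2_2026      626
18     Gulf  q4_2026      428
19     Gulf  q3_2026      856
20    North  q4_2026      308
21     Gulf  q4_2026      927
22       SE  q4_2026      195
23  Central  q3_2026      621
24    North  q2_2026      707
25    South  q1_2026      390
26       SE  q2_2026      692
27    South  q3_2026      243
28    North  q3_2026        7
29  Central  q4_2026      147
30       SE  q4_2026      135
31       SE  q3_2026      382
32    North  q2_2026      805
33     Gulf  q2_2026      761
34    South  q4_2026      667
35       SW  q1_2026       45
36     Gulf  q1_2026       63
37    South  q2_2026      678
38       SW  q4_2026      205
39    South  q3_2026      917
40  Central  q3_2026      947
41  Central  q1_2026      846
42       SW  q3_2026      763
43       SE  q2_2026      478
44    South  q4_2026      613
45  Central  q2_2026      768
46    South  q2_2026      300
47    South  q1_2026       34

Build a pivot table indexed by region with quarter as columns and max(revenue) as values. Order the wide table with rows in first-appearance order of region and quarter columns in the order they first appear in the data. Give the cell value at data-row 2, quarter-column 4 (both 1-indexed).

308

With rows in first-appearance order of region, row 2 is region=North. quarter columns in first-appearance order: q1_2026, q3_2026, q2_2026, q4_2026; column 4 is q4_2026.
Long rows with region=North, quarter=q4_2026: max(187, 308) = 308.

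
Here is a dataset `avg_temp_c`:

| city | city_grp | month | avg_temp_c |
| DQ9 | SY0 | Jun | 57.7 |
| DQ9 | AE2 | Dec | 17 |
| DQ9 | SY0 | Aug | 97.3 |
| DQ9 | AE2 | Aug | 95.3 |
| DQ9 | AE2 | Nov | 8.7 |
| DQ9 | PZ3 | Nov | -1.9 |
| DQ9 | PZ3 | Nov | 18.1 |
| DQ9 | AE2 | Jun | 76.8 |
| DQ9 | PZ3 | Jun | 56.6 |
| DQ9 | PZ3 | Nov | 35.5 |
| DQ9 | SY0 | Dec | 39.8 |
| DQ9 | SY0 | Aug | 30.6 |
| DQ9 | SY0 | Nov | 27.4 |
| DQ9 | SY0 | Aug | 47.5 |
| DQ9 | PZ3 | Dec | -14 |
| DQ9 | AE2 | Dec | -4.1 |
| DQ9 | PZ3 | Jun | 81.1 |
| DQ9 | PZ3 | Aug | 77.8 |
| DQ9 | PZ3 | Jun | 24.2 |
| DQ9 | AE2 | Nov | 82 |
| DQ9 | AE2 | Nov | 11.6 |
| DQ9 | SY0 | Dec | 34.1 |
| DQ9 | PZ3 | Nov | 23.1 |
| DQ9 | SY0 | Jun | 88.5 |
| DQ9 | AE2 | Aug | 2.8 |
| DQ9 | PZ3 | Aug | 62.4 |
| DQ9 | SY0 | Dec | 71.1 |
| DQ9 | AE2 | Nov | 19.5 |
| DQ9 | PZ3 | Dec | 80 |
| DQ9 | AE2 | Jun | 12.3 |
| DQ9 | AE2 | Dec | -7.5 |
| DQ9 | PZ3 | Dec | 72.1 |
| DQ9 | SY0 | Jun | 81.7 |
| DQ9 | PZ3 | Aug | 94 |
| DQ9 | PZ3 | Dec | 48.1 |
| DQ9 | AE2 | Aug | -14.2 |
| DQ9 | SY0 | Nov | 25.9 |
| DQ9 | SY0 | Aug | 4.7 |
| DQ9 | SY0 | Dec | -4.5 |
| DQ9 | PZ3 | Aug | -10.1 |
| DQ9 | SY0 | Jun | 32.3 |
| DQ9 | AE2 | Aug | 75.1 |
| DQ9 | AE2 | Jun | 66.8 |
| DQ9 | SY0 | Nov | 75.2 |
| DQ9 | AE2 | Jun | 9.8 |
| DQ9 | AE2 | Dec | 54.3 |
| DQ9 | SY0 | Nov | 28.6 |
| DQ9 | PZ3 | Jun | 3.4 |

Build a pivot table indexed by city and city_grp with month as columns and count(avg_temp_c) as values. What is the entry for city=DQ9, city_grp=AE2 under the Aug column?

Rows with city=DQ9, city_grp=AE2 and month=Aug: avg_temp_c values are 95.3, 2.8, -14.2, 75.1.
4 rows match — count = 4.

4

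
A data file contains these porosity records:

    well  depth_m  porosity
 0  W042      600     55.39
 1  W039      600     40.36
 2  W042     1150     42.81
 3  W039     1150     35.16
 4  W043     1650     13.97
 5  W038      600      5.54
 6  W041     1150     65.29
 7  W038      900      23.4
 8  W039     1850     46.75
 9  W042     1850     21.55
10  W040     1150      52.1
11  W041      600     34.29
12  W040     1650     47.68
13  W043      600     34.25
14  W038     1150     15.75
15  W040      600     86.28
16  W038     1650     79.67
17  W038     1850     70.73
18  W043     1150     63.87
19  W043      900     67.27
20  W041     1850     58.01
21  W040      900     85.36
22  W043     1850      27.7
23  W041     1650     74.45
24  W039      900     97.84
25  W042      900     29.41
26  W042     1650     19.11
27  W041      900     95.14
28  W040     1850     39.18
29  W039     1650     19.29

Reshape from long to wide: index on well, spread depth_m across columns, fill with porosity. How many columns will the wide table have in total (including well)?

6

1 column for well plus 5 distinct depth_m values → 6 columns.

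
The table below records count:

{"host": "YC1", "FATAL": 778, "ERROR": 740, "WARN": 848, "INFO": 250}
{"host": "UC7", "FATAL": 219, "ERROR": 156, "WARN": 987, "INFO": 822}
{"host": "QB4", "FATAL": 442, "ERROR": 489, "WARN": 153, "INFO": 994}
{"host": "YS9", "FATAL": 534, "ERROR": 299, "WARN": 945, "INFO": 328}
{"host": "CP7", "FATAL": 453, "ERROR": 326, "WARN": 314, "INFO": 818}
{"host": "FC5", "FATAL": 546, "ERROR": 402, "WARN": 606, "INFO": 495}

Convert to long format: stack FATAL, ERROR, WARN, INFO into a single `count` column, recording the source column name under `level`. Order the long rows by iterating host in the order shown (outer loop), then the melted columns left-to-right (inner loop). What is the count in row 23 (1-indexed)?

24 rows total (6 × 4). Row 23: index ⌊(23-1)/4⌋ = 5 into host → FC5; (23-1) mod 4 = 2 into the melted columns → WARN.
So row 23 is (FC5, WARN, 606); count = 606.

606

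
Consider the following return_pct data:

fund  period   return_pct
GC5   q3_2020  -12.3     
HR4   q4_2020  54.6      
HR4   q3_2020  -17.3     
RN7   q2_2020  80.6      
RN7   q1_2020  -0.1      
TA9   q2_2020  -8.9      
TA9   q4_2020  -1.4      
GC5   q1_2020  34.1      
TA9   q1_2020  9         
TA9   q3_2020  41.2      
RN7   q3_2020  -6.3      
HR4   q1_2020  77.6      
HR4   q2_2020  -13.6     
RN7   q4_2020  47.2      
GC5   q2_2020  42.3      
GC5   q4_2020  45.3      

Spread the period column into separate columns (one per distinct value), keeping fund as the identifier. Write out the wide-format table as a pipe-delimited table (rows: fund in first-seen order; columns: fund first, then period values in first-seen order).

Columns: fund plus the 4 distinct period values (q3_2020, q4_2020, q2_2020, q1_2020).
For example, row GC5 column q3_2020 takes return_pct=-12.3 from the long row (GC5, q3_2020).

| fund | q3_2020 | q4_2020 | q2_2020 | q1_2020 |
| GC5 | -12.3 | 45.3 | 42.3 | 34.1 |
| HR4 | -17.3 | 54.6 | -13.6 | 77.6 |
| RN7 | -6.3 | 47.2 | 80.6 | -0.1 |
| TA9 | 41.2 | -1.4 | -8.9 | 9 |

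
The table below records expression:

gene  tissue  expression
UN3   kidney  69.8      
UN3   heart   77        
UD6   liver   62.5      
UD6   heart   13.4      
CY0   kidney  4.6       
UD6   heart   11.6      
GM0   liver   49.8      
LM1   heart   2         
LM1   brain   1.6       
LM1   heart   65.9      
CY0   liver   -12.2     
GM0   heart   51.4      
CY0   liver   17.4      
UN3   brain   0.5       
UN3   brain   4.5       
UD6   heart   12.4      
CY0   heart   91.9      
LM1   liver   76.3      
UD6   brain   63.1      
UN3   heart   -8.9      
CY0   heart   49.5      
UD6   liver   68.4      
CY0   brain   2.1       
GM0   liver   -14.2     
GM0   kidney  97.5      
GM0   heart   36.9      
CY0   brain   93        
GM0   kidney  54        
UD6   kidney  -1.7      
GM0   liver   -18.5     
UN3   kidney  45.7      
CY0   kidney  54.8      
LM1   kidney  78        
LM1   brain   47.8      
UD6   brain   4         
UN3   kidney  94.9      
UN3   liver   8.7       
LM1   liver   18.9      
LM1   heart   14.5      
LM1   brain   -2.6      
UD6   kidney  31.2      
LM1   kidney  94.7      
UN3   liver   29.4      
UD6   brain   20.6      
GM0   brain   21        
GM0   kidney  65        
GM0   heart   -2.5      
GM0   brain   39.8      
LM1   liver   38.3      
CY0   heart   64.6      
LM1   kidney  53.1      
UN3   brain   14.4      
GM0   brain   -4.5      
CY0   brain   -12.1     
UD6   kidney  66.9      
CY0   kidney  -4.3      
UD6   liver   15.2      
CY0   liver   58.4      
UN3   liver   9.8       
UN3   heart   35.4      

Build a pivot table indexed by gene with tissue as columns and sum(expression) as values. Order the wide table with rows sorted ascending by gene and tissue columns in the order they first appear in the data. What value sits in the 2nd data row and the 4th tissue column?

With rows sorted ascending by gene, row 2 is gene=GM0. tissue columns in first-appearance order: kidney, heart, liver, brain; column 4 is brain.
Long rows with gene=GM0, tissue=brain: 21 + 39.8 + -4.5 = 56.3.

56.3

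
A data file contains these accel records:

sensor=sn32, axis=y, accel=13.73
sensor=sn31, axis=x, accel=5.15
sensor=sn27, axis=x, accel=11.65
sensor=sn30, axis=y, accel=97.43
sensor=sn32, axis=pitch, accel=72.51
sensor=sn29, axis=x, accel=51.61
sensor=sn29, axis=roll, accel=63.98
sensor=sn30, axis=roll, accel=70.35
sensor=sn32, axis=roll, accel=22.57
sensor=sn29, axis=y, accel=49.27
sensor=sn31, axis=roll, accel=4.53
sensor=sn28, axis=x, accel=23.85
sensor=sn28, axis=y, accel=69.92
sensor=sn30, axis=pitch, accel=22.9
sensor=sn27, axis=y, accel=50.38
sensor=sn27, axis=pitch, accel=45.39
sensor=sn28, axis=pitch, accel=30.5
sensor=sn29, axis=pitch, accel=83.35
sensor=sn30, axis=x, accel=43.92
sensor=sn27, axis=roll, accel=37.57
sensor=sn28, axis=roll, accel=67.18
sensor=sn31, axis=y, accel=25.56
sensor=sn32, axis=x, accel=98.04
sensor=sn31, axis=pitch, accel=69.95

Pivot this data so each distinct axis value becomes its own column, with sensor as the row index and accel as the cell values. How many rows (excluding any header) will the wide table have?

6

6 distinct sensor values → 6 rows.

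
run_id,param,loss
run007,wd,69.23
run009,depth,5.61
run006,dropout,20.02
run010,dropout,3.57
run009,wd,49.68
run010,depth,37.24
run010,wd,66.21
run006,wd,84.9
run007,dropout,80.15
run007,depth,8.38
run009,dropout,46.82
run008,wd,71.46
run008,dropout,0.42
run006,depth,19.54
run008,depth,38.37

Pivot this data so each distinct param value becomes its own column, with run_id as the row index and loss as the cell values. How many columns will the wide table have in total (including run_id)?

1 column for run_id plus 3 distinct param values → 4 columns.

4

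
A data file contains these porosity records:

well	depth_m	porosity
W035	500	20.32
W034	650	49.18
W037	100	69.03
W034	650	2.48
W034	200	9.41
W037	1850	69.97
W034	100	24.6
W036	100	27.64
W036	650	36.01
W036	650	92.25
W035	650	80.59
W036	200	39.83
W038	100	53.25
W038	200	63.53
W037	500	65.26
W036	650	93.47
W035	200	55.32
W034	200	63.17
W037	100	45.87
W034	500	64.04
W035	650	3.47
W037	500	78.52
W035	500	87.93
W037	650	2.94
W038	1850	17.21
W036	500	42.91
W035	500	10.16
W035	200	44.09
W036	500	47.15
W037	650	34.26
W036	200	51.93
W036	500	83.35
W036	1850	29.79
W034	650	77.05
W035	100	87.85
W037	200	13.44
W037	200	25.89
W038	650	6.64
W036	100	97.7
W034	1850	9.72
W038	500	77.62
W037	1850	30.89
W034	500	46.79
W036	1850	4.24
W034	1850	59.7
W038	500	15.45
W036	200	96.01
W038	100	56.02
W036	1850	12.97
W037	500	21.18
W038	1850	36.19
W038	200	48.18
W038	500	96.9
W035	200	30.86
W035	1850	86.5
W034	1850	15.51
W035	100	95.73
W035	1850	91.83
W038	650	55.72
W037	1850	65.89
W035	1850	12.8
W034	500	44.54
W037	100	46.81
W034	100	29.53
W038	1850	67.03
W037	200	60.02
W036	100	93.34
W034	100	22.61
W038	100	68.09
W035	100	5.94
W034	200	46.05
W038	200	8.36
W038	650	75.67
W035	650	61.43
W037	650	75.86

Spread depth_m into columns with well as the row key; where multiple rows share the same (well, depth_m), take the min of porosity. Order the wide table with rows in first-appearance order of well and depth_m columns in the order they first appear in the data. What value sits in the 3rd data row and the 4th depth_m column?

13.44

With rows in first-appearance order of well, row 3 is well=W037. depth_m columns in first-appearance order: 500, 650, 100, 200, 1850; column 4 is 200.
Long rows with well=W037, depth_m=200: min(13.44, 25.89, 60.02) = 13.44.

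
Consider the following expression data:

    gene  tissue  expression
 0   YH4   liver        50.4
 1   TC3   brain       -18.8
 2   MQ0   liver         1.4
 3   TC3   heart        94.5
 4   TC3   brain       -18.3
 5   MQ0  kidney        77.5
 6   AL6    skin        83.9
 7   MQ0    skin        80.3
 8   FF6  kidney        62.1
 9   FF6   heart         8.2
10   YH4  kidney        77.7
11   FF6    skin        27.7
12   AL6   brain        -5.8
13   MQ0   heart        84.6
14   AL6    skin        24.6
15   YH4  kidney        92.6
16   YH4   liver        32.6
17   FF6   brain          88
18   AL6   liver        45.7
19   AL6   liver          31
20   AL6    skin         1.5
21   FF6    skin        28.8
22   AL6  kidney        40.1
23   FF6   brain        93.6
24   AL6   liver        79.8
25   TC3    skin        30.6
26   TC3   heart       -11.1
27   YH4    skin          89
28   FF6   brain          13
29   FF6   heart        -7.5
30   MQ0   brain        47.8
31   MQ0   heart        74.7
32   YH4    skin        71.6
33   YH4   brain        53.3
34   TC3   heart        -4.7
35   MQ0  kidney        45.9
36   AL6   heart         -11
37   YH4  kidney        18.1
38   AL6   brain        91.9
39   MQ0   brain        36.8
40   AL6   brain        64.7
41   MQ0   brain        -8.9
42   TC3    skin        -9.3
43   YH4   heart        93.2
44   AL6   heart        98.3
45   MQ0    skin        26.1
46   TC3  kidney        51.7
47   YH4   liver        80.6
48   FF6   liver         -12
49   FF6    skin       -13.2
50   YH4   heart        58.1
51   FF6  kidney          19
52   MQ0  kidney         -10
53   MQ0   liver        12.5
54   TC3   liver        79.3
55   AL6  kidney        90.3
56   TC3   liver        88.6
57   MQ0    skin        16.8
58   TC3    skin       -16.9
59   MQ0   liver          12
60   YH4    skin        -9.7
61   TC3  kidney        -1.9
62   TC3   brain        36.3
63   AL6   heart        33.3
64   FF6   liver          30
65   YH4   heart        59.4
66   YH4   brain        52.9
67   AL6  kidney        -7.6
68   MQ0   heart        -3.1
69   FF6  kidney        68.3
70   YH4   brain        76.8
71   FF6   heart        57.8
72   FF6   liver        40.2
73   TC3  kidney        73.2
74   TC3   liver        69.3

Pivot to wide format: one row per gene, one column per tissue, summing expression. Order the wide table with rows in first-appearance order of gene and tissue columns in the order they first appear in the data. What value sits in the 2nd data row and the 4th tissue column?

123

With rows in first-appearance order of gene, row 2 is gene=TC3. tissue columns in first-appearance order: liver, brain, heart, kidney, skin; column 4 is kidney.
Long rows with gene=TC3, tissue=kidney: 51.7 + -1.9 + 73.2 = 123.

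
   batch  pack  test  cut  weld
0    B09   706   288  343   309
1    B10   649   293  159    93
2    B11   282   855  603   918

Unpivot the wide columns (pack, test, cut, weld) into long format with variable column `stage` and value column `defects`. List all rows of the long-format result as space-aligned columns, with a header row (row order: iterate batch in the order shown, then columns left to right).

Each (batch, column) pair becomes one row: 3 × 4 = 12 rows.
For example, (B09, pack) → defects=706.

batch  stage  defects
B09    pack   706    
B09    test   288    
B09    cut    343    
B09    weld   309    
B10    pack   649    
B10    test   293    
B10    cut    159    
B10    weld   93     
B11    pack   282    
B11    test   855    
B11    cut    603    
B11    weld   918    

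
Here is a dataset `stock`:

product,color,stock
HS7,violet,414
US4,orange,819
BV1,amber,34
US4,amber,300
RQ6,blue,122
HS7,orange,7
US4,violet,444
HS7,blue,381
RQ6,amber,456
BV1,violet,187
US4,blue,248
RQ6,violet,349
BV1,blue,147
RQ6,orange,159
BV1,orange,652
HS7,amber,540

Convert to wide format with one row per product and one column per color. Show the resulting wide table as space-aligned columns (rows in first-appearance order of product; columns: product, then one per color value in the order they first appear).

Columns: product plus the 4 distinct color values (violet, orange, amber, blue).
For example, row HS7 column violet takes stock=414 from the long row (HS7, violet).

product  violet  orange  amber  blue
HS7      414     7       540    381 
US4      444     819     300    248 
BV1      187     652     34     147 
RQ6      349     159     456    122 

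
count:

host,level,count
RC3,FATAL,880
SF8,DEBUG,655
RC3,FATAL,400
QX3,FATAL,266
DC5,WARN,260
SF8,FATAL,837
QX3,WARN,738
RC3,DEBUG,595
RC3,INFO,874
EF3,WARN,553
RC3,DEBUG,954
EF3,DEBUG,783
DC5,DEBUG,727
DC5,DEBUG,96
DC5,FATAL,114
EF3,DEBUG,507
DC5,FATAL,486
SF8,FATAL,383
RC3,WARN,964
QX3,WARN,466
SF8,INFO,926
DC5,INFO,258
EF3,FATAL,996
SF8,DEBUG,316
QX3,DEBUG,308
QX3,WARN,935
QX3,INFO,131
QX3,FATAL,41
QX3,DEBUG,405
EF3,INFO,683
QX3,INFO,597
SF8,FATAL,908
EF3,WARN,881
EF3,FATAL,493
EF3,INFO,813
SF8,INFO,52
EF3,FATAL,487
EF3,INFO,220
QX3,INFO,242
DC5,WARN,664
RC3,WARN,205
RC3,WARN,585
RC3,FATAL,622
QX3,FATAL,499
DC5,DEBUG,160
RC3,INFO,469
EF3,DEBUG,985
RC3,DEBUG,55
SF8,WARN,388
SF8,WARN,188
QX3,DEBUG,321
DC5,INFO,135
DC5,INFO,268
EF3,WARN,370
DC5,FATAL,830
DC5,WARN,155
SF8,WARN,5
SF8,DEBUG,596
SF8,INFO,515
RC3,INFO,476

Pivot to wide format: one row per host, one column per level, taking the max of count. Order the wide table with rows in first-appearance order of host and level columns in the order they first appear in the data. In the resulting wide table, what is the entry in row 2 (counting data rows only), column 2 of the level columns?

655

With rows in first-appearance order of host, row 2 is host=SF8. level columns in first-appearance order: FATAL, DEBUG, WARN, INFO; column 2 is DEBUG.
Long rows with host=SF8, level=DEBUG: max(655, 316, 596) = 655.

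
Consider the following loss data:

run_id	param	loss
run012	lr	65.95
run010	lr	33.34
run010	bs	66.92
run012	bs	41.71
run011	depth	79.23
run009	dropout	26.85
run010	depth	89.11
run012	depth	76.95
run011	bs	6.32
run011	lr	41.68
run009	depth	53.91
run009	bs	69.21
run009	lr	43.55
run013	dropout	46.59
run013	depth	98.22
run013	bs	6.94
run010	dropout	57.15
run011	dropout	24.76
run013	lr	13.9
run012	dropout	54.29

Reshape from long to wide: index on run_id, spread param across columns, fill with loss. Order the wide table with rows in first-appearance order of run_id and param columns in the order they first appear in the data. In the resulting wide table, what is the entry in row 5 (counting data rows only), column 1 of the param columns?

With rows in first-appearance order of run_id, row 5 is run_id=run013. param columns in first-appearance order: lr, bs, depth, dropout; column 1 is lr.
Long rows with run_id=run013, param=lr: loss = 13.9.

13.9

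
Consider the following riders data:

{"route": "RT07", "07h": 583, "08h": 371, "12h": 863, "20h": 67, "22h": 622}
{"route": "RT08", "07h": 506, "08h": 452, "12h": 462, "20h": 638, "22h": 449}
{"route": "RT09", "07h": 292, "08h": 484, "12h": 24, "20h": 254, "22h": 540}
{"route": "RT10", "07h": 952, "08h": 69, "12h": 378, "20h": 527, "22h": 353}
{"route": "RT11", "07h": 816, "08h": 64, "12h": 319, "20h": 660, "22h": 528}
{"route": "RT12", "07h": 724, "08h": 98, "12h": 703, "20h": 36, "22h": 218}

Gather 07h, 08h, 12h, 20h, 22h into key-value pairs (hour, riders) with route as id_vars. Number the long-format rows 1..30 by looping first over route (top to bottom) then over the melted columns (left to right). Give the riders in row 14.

30 rows total (6 × 5). Row 14: index ⌊(14-1)/5⌋ = 2 into route → RT09; (14-1) mod 5 = 3 into the melted columns → 20h.
So row 14 is (RT09, 20h, 254); riders = 254.

254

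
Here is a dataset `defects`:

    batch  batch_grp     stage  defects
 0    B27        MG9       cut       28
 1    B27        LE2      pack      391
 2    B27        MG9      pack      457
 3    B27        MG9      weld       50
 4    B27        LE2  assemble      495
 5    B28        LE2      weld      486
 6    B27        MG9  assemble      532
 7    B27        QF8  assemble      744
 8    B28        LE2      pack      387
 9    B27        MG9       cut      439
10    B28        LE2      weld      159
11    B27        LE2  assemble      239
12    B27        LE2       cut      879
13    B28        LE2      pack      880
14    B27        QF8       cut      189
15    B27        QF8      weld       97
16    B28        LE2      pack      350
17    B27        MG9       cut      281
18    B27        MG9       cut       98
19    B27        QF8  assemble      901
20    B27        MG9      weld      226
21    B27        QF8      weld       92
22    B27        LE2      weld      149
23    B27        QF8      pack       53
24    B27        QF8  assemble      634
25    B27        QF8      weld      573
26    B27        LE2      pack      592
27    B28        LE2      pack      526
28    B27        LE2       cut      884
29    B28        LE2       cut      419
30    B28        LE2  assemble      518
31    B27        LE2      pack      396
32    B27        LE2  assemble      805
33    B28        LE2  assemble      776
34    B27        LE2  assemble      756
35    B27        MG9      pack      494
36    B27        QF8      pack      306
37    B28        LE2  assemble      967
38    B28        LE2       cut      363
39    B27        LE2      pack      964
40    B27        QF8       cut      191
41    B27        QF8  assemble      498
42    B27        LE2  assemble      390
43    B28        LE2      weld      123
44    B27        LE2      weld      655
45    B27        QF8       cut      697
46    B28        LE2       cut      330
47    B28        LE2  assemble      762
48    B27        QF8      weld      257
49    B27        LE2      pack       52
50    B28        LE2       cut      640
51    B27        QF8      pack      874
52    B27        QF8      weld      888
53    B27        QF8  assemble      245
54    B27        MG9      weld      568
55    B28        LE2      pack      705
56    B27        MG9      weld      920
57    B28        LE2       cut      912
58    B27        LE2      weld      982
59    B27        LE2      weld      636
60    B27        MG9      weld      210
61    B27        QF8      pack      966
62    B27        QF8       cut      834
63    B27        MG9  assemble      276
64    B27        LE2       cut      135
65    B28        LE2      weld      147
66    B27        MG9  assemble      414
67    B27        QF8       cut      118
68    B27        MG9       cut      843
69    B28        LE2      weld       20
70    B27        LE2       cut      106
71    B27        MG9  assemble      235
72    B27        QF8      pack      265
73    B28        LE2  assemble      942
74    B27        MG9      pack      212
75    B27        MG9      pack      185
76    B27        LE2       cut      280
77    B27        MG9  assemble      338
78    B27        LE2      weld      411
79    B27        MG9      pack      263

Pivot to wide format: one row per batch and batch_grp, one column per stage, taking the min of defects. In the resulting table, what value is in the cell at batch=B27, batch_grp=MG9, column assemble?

Rows with batch=B27, batch_grp=MG9 and stage=assemble: defects values are 532, 276, 414, 235, 338.
min(532, 276, 414, 235, 338) = 235.

235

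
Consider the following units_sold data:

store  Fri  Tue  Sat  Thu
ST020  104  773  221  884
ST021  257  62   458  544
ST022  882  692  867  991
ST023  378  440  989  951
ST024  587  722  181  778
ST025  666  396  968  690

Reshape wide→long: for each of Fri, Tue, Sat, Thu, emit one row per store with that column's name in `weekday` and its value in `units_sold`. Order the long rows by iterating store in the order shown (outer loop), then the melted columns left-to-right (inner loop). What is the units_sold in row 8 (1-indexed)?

24 rows total (6 × 4). Row 8: index ⌊(8-1)/4⌋ = 1 into store → ST021; (8-1) mod 4 = 3 into the melted columns → Thu.
So row 8 is (ST021, Thu, 544); units_sold = 544.

544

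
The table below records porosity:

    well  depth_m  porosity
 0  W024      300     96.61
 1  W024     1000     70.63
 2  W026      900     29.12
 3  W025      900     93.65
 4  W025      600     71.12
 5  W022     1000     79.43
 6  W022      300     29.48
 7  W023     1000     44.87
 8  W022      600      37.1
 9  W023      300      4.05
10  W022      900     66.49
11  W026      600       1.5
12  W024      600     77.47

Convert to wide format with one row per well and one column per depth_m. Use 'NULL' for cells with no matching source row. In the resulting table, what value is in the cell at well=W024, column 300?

The long row with well=W024, depth_m=300 has porosity=96.61.

96.61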